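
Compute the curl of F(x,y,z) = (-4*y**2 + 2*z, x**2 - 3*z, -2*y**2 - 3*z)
(3 - 4*y, 2, 2*x + 8*y)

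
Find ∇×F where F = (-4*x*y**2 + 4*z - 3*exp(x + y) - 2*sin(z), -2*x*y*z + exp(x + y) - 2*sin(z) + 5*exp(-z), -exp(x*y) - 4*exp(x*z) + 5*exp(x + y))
(2*x*y - x*exp(x*y) + 5*exp(x + y) + 2*cos(z) + 5*exp(-z), y*exp(x*y) + 4*z*exp(x*z) - 5*exp(x + y) - 2*cos(z) + 4, 8*x*y - 2*y*z + 4*exp(x + y))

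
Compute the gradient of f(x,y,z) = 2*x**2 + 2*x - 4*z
(4*x + 2, 0, -4)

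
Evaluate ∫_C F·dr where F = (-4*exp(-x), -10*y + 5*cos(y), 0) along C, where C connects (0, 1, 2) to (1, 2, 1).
-19 - 5*sin(1) + 4*exp(-1) + 5*sin(2)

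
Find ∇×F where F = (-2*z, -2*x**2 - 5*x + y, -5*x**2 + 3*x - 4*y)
(-4, 10*x - 5, -4*x - 5)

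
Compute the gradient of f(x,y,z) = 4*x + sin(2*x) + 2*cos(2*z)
(2*cos(2*x) + 4, 0, -4*sin(2*z))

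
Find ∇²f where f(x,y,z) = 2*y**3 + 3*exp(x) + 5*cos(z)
12*y + 3*exp(x) - 5*cos(z)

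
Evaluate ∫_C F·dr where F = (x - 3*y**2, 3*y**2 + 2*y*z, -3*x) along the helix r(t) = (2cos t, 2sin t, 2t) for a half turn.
32 - 4*pi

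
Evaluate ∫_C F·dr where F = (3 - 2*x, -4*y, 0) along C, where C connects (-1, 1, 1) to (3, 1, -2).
4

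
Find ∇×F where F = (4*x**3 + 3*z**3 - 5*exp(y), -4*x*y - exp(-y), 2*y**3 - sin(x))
(6*y**2, 9*z**2 + cos(x), -4*y + 5*exp(y))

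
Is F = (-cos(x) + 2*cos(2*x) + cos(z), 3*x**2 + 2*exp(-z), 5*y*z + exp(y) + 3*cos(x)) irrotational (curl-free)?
No, ∇×F = (5*z + exp(y) + 2*exp(-z), 3*sin(x) - sin(z), 6*x)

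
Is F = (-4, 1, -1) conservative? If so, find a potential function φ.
Yes, F is conservative. φ = -4*x + y - z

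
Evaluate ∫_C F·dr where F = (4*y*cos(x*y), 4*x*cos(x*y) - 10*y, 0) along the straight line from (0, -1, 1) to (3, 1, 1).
4*sin(3)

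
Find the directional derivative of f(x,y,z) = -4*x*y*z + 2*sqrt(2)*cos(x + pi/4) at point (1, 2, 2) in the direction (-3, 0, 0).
2*sqrt(2)*sin(pi/4 + 1) + 16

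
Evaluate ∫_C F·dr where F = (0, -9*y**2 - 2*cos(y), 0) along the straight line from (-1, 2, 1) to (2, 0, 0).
2*sin(2) + 24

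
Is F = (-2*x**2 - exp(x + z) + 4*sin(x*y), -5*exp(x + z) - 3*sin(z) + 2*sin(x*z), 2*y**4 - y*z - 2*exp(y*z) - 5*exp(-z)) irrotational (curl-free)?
No, ∇×F = (-2*x*cos(x*z) + 8*y**3 - 2*z*exp(y*z) - z + 5*exp(x + z) + 3*cos(z), -exp(x + z), -4*x*cos(x*y) + 2*z*cos(x*z) - 5*exp(x + z))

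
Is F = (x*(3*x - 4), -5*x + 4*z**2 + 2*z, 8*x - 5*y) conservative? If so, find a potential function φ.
No, ∇×F = (-8*z - 7, -8, -5) ≠ 0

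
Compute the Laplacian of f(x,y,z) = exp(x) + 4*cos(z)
exp(x) - 4*cos(z)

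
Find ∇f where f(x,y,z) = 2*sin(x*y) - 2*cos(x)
(2*y*cos(x*y) + 2*sin(x), 2*x*cos(x*y), 0)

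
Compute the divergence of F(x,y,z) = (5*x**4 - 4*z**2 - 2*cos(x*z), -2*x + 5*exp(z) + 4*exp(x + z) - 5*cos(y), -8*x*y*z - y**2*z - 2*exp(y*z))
20*x**3 - 8*x*y - y**2 - 2*y*exp(y*z) + 2*z*sin(x*z) + 5*sin(y)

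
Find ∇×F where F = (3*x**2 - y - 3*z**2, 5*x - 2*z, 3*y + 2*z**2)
(5, -6*z, 6)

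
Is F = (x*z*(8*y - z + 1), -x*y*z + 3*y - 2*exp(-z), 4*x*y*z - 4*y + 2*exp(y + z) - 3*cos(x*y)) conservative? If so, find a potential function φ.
No, ∇×F = (x*y + 4*x*z + 3*x*sin(x*y) + 2*exp(y + z) - 4 - 2*exp(-z), 8*x*y - 2*x*z + x - 4*y*z - 3*y*sin(x*y), z*(-8*x - y)) ≠ 0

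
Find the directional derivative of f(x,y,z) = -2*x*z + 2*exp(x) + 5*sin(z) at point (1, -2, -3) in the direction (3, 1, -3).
3*sqrt(19)*(-5*cos(3) + 2*E + 8)/19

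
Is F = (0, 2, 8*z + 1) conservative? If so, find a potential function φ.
Yes, F is conservative. φ = 2*y + 4*z**2 + z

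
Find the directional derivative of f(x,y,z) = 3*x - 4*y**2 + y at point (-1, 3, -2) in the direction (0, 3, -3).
-23*sqrt(2)/2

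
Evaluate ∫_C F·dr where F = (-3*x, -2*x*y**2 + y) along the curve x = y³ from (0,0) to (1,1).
-4/3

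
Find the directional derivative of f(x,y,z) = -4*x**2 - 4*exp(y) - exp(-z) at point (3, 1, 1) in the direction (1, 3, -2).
sqrt(14)*(6*E*(-E - 2) - 1)*exp(-1)/7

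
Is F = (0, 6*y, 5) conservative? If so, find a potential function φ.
Yes, F is conservative. φ = 3*y**2 + 5*z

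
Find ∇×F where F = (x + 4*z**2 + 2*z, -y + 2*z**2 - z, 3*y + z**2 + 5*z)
(4 - 4*z, 8*z + 2, 0)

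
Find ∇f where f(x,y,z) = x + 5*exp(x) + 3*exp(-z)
(5*exp(x) + 1, 0, -3*exp(-z))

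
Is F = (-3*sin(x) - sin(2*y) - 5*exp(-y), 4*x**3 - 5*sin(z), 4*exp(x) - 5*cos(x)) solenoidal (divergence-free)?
No, ∇·F = -3*cos(x)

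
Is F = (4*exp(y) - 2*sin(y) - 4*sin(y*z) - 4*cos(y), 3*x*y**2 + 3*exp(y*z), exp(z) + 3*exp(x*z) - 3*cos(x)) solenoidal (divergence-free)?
No, ∇·F = 6*x*y + 3*x*exp(x*z) + 3*z*exp(y*z) + exp(z)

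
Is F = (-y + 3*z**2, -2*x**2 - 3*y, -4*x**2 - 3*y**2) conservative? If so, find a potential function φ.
No, ∇×F = (-6*y, 8*x + 6*z, 1 - 4*x) ≠ 0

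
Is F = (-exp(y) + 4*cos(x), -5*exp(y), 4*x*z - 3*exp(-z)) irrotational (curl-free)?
No, ∇×F = (0, -4*z, exp(y))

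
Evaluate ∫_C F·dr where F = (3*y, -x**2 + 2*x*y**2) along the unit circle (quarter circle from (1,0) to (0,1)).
-5*pi/8 - 2/3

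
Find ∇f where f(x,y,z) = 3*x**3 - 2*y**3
(9*x**2, -6*y**2, 0)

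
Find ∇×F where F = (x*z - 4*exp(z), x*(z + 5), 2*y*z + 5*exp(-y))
(-x + 2*z - 5*exp(-y), x - 4*exp(z), z + 5)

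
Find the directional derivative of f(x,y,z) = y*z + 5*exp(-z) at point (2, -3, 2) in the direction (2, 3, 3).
3*sqrt(22)*(-exp(2) - 5)*exp(-2)/22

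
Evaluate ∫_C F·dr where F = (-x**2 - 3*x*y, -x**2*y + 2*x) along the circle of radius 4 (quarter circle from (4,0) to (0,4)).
64/3 + 8*pi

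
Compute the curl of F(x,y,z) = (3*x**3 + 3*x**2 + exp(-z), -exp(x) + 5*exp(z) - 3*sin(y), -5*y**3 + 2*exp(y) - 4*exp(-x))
(-15*y**2 + 2*exp(y) - 5*exp(z), -exp(-z) - 4*exp(-x), -exp(x))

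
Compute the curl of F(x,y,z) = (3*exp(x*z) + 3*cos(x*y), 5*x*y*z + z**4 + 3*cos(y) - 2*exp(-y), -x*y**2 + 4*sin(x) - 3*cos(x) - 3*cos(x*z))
(-7*x*y - 4*z**3, 3*x*exp(x*z) + y**2 - 3*z*sin(x*z) - 3*sin(x) - 4*cos(x), 3*x*sin(x*y) + 5*y*z)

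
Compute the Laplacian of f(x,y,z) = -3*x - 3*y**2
-6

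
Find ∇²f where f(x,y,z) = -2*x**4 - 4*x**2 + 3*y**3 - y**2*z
-24*x**2 + 18*y - 2*z - 8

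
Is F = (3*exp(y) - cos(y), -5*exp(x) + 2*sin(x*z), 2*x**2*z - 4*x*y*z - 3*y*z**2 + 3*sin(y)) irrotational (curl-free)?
No, ∇×F = (-4*x*z - 2*x*cos(x*z) - 3*z**2 + 3*cos(y), 4*z*(-x + y), 2*z*cos(x*z) - 5*exp(x) - 3*exp(y) - sin(y))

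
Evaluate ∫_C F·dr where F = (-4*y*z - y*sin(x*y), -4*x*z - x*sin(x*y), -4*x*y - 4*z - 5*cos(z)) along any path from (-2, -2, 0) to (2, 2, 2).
-40 - 5*sin(2)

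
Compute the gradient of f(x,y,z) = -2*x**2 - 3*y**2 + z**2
(-4*x, -6*y, 2*z)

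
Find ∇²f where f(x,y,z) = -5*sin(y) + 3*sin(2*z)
5*sin(y) - 12*sin(2*z)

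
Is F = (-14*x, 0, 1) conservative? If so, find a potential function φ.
Yes, F is conservative. φ = -7*x**2 + z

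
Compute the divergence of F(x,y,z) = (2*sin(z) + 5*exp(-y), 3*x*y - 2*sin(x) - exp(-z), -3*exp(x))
3*x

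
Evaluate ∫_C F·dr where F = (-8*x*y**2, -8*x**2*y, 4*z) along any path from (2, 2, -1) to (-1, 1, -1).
60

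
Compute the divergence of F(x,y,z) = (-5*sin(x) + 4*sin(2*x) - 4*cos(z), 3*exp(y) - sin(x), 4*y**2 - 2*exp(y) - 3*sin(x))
3*exp(y) - 5*cos(x) + 8*cos(2*x)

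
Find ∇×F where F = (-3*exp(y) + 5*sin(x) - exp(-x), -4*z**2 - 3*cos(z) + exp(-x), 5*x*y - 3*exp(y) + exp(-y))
(5*x + 8*z - 3*exp(y) - 3*sin(z) - exp(-y), -5*y, 3*exp(y) - exp(-x))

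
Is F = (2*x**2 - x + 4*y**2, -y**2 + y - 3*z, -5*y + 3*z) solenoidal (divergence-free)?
No, ∇·F = 4*x - 2*y + 3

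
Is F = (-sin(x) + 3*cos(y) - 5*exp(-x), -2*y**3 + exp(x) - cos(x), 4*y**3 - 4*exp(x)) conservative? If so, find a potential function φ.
No, ∇×F = (12*y**2, 4*exp(x), exp(x) + sin(x) + 3*sin(y)) ≠ 0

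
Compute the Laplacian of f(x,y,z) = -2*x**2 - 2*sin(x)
2*sin(x) - 4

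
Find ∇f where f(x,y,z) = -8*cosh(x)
(-8*sinh(x), 0, 0)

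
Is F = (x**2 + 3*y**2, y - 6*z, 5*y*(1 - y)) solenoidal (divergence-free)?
No, ∇·F = 2*x + 1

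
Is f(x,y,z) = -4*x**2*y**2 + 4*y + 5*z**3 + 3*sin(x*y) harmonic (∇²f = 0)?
No, ∇²f = -x**2*(3*sin(x*y) + 8) - y**2*(3*sin(x*y) + 8) + 30*z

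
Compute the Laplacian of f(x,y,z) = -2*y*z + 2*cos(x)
-2*cos(x)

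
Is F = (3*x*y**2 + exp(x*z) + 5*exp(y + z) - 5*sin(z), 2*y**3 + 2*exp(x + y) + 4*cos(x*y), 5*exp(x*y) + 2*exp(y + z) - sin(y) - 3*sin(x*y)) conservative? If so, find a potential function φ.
No, ∇×F = (5*x*exp(x*y) - 3*x*cos(x*y) + 2*exp(y + z) - cos(y), x*exp(x*z) - 5*y*exp(x*y) + 3*y*cos(x*y) + 5*exp(y + z) - 5*cos(z), -6*x*y - 4*y*sin(x*y) + 2*exp(x + y) - 5*exp(y + z)) ≠ 0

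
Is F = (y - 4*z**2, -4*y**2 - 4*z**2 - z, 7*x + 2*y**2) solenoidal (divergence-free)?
No, ∇·F = -8*y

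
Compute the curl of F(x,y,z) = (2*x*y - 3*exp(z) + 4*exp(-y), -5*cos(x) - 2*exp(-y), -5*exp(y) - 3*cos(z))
(-5*exp(y), -3*exp(z), -2*x + 5*sin(x) + 4*exp(-y))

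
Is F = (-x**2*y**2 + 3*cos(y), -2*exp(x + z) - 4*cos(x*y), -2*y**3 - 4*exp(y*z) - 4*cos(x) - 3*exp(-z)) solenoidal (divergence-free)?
No, ∇·F = -2*x*y**2 + 4*x*sin(x*y) - 4*y*exp(y*z) + 3*exp(-z)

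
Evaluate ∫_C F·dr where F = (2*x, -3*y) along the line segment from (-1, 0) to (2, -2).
-3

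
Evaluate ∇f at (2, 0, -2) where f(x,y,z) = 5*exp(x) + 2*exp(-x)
((-2 + 5*exp(4))*exp(-2), 0, 0)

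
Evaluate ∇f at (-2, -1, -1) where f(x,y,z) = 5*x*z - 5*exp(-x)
(-5 + 5*exp(2), 0, -10)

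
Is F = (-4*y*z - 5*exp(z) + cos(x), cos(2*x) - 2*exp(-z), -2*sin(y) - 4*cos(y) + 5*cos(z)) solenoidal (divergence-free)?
No, ∇·F = -sin(x) - 5*sin(z)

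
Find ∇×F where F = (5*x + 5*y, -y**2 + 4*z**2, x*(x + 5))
(-8*z, -2*x - 5, -5)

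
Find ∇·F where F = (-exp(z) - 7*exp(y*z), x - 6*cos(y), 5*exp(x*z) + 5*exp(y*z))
5*x*exp(x*z) + 5*y*exp(y*z) + 6*sin(y)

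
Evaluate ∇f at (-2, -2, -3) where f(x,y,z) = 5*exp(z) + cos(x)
(sin(2), 0, 5*exp(-3))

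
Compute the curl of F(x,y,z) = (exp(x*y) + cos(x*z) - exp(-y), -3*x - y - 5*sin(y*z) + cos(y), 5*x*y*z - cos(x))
(5*x*z + 5*y*cos(y*z), -x*sin(x*z) - 5*y*z - sin(x), -x*exp(x*y) - 3 - exp(-y))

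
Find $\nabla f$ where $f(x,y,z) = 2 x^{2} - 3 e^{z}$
(4*x, 0, -3*exp(z))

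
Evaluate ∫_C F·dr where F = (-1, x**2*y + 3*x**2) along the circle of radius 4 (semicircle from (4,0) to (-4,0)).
8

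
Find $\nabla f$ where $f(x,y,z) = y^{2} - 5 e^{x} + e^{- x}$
(-5*exp(x) - exp(-x), 2*y, 0)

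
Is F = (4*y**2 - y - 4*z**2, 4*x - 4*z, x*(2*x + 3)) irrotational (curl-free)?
No, ∇×F = (4, -4*x - 8*z - 3, 5 - 8*y)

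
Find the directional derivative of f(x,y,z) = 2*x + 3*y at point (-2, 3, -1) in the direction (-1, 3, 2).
sqrt(14)/2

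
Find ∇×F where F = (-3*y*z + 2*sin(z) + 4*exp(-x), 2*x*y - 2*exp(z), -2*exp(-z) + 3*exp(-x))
(2*exp(z), -3*y + 2*cos(z) + 3*exp(-x), 2*y + 3*z)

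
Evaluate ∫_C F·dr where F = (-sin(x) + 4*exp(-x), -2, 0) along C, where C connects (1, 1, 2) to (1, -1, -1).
4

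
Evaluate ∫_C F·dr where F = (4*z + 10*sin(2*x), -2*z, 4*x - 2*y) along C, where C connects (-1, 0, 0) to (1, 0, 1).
4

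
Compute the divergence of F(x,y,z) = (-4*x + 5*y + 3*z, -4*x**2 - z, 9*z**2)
18*z - 4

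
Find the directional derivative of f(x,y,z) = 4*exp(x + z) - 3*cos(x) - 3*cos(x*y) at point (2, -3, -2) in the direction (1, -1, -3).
sqrt(11)*(-8 + 15*sin(6) + 3*sin(2))/11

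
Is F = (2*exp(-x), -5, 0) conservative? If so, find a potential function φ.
Yes, F is conservative. φ = -5*y - 2*exp(-x)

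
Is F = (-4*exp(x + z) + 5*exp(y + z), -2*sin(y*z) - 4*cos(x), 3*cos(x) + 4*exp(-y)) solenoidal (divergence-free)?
No, ∇·F = -2*z*cos(y*z) - 4*exp(x + z)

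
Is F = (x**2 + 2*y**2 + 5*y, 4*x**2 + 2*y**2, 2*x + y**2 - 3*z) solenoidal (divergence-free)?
No, ∇·F = 2*x + 4*y - 3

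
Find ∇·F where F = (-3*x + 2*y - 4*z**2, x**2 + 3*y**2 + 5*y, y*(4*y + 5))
6*y + 2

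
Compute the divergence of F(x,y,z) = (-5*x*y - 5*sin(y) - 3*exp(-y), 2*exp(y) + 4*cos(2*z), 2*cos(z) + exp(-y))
-5*y + 2*exp(y) - 2*sin(z)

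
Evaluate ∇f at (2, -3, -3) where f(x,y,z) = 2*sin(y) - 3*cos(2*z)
(0, 2*cos(3), -6*sin(6))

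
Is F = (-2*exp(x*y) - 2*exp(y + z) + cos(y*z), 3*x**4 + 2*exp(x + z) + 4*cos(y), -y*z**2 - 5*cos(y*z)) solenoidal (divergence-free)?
No, ∇·F = -2*y*z - 2*y*exp(x*y) + 5*y*sin(y*z) - 4*sin(y)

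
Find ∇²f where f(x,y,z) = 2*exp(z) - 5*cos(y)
2*exp(z) + 5*cos(y)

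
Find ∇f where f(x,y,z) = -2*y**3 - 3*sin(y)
(0, -6*y**2 - 3*cos(y), 0)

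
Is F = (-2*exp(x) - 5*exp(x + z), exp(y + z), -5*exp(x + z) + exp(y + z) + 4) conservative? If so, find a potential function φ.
Yes, F is conservative. φ = 4*z - 2*exp(x) - 5*exp(x + z) + exp(y + z)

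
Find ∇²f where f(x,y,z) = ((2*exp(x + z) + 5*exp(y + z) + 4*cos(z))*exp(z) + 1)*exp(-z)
4*exp(x + z) + 10*exp(y + z) - 4*cos(z) + exp(-z)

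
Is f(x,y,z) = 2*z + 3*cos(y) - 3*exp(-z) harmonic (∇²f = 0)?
No, ∇²f = -3*cos(y) - 3*exp(-z)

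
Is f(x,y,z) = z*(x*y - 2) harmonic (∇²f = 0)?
Yes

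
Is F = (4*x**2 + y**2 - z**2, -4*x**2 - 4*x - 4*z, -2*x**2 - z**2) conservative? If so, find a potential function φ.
No, ∇×F = (4, 4*x - 2*z, -8*x - 2*y - 4) ≠ 0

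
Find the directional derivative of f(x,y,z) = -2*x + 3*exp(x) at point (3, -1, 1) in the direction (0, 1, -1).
0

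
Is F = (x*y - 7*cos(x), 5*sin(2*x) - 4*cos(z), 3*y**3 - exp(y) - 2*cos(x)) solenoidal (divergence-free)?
No, ∇·F = y + 7*sin(x)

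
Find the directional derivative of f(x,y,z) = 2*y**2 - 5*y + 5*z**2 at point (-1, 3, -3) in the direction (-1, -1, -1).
23*sqrt(3)/3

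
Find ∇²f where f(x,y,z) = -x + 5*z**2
10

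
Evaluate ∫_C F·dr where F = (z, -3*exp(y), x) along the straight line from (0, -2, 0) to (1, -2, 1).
1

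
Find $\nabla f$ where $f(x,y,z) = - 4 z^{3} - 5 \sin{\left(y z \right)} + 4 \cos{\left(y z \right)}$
(0, -z*(4*sin(y*z) + 5*cos(y*z)), -4*y*sin(y*z) - 5*y*cos(y*z) - 12*z**2)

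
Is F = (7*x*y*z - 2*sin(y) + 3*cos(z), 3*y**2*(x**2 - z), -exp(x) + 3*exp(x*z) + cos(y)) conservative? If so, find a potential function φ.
No, ∇×F = (3*y**2 - sin(y), 7*x*y - 3*z*exp(x*z) + exp(x) - 3*sin(z), 6*x*y**2 - 7*x*z + 2*cos(y)) ≠ 0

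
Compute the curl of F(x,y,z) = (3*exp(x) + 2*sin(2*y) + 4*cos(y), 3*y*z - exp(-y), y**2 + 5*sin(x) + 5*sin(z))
(-y, -5*cos(x), 4*sin(y) - 4*cos(2*y))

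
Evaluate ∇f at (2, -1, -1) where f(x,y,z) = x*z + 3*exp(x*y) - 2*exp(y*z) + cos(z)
(-1 - 3*exp(-2), 2*(3 + exp(3))*exp(-2), sin(1) + 2 + 2*E)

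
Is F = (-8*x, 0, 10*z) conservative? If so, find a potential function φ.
Yes, F is conservative. φ = -4*x**2 + 5*z**2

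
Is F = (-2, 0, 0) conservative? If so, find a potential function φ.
Yes, F is conservative. φ = -2*x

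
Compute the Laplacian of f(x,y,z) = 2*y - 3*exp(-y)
-3*exp(-y)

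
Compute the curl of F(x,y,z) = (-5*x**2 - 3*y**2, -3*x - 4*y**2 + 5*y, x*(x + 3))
(0, -2*x - 3, 6*y - 3)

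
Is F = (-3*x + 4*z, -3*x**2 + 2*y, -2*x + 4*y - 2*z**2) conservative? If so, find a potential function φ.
No, ∇×F = (4, 6, -6*x) ≠ 0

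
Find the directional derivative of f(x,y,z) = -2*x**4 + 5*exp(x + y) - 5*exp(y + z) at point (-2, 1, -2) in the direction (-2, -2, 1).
-128/3 - 5*exp(-1)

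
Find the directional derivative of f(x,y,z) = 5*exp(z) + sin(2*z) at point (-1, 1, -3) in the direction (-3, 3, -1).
-sqrt(19)*(5 + 2*exp(3)*cos(6))*exp(-3)/19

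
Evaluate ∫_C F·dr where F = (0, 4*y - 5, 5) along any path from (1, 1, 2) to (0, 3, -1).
-9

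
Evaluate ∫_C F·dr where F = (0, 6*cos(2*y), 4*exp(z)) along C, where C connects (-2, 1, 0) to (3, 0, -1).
-4 - 3*sin(2) + 4*exp(-1)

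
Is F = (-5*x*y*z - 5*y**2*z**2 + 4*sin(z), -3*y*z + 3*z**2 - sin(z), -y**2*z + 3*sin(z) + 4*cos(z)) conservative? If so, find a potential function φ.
No, ∇×F = (-2*y*z + 3*y - 6*z + cos(z), -5*x*y - 10*y**2*z + 4*cos(z), 5*z*(x + 2*y*z)) ≠ 0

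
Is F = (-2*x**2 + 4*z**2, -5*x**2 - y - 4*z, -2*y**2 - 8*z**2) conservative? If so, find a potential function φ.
No, ∇×F = (4 - 4*y, 8*z, -10*x) ≠ 0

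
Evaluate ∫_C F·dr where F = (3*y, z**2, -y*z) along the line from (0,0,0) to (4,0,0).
0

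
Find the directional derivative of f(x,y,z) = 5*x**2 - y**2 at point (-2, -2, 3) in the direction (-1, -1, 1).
16*sqrt(3)/3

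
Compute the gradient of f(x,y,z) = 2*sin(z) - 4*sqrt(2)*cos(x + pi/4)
(4*sqrt(2)*sin(x + pi/4), 0, 2*cos(z))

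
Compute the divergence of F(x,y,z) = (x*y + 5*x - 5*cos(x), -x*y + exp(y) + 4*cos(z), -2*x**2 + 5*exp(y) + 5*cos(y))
-x + y + exp(y) + 5*sin(x) + 5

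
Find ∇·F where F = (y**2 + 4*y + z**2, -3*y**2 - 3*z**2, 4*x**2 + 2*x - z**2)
-6*y - 2*z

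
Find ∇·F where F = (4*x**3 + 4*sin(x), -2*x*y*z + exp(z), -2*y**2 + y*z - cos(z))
12*x**2 - 2*x*z + y + sin(z) + 4*cos(x)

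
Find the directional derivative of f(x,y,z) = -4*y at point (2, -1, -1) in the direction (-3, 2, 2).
-8*sqrt(17)/17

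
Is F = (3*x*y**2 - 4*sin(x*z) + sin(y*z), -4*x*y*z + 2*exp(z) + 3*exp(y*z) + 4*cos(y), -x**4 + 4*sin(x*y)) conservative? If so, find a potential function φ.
No, ∇×F = (4*x*y + 4*x*cos(x*y) - 3*y*exp(y*z) - 2*exp(z), 4*x**3 - 4*x*cos(x*z) - 4*y*cos(x*y) + y*cos(y*z), -6*x*y - 4*y*z - z*cos(y*z)) ≠ 0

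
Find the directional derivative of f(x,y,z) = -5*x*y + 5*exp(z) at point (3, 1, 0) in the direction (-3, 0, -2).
5*sqrt(13)/13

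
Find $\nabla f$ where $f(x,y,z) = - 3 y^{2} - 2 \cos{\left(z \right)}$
(0, -6*y, 2*sin(z))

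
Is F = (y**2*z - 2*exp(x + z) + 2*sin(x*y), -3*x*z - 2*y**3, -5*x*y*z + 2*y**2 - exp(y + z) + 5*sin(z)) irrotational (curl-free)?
No, ∇×F = (-5*x*z + 3*x + 4*y - exp(y + z), y**2 + 5*y*z - 2*exp(x + z), -2*x*cos(x*y) - 2*y*z - 3*z)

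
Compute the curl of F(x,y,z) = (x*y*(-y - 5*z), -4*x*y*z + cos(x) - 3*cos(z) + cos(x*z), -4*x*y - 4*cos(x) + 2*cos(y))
(4*x*y + x*sin(x*z) - 4*x - 2*sin(y) - 3*sin(z), -5*x*y + 4*y - 4*sin(x), 2*x*y + 5*x*z - 4*y*z - z*sin(x*z) - sin(x))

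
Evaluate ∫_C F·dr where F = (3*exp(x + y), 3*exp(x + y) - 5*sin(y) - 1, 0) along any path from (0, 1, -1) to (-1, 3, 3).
-3*E + 5*cos(3) - 5*cos(1) - 2 + 3*exp(2)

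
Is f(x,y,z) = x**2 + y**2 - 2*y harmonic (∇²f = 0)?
No, ∇²f = 4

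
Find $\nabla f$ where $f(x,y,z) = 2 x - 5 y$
(2, -5, 0)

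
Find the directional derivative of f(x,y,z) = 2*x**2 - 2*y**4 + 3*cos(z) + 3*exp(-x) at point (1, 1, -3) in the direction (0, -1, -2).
2*sqrt(5)*(4 - 3*sin(3))/5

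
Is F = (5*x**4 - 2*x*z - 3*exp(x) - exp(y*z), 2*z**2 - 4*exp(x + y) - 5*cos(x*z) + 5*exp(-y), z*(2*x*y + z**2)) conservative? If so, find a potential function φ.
No, ∇×F = (2*x*z - 5*x*sin(x*z) - 4*z, -2*x - 2*y*z - y*exp(y*z), z*exp(y*z) + 5*z*sin(x*z) - 4*exp(x + y)) ≠ 0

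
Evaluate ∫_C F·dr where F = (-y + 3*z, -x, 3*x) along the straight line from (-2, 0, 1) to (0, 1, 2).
6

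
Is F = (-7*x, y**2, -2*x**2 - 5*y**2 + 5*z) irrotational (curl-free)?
No, ∇×F = (-10*y, 4*x, 0)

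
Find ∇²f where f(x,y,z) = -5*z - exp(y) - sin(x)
-exp(y) + sin(x)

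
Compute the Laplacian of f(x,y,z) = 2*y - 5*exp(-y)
-5*exp(-y)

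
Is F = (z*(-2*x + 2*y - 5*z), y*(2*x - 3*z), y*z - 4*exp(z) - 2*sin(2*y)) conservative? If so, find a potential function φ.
No, ∇×F = (3*y + z - 4*cos(2*y), -2*x + 2*y - 10*z, 2*y - 2*z) ≠ 0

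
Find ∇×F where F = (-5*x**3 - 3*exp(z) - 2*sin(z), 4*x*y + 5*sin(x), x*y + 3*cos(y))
(x - 3*sin(y), -y - 3*exp(z) - 2*cos(z), 4*y + 5*cos(x))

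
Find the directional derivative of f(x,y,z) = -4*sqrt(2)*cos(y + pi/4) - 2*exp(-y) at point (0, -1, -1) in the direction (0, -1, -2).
-2*sqrt(5)*(2*sqrt(2)*cos(pi/4 + 1) + E)/5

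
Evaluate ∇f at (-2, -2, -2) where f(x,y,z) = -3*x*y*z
(-12, -12, -12)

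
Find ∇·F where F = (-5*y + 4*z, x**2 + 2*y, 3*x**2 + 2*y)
2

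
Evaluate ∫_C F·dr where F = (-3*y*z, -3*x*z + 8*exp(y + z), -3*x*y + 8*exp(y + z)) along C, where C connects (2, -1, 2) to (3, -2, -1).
-30 - 8*E + 8*exp(-3)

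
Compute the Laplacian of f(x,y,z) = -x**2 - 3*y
-2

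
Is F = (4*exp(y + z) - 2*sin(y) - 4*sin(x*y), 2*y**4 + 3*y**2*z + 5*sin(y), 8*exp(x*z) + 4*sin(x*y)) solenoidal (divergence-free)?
No, ∇·F = 8*x*exp(x*z) + 8*y**3 + 6*y*z - 4*y*cos(x*y) + 5*cos(y)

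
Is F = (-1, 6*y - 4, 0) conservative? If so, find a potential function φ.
Yes, F is conservative. φ = -x + 3*y**2 - 4*y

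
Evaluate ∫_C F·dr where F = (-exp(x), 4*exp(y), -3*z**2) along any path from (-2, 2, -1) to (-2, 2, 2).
-9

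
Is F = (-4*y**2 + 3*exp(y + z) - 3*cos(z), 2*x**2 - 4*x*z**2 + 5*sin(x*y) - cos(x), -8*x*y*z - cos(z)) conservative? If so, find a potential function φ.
No, ∇×F = (0, 8*y*z + 3*exp(y + z) + 3*sin(z), 4*x + 5*y*cos(x*y) + 8*y - 4*z**2 - 3*exp(y + z) + sin(x)) ≠ 0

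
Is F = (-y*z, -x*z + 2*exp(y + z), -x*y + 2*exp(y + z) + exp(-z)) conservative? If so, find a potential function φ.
Yes, F is conservative. φ = -x*y*z + 2*exp(y + z) - exp(-z)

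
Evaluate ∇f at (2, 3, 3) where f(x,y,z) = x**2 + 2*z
(4, 0, 2)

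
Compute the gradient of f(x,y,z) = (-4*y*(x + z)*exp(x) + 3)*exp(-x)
(-4*y - 3*exp(-x), -4*x - 4*z, -4*y)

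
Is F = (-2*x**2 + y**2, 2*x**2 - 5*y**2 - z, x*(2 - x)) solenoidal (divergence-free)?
No, ∇·F = -4*x - 10*y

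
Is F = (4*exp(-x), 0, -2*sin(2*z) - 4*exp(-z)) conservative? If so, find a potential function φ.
Yes, F is conservative. φ = cos(2*z) + 4*exp(-z) - 4*exp(-x)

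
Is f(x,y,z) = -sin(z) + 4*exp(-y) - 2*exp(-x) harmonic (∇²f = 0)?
No, ∇²f = sin(z) + 4*exp(-y) - 2*exp(-x)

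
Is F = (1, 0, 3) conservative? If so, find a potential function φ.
Yes, F is conservative. φ = x + 3*z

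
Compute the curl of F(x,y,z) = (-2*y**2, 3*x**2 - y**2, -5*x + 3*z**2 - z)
(0, 5, 6*x + 4*y)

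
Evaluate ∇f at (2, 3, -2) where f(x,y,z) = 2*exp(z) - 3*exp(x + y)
(-3*exp(5), -3*exp(5), 2*exp(-2))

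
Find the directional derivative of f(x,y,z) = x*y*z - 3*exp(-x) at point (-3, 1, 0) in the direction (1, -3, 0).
3*sqrt(10)*exp(3)/10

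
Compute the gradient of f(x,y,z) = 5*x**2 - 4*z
(10*x, 0, -4)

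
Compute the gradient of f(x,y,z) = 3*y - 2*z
(0, 3, -2)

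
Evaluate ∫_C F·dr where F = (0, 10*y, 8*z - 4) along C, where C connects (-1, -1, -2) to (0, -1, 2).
-16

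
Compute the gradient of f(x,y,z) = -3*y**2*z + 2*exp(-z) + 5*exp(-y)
(0, -6*y*z - 5*exp(-y), -3*y**2 - 2*exp(-z))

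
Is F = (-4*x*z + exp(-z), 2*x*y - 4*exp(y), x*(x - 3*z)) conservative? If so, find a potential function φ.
No, ∇×F = (0, -6*x + 3*z - exp(-z), 2*y) ≠ 0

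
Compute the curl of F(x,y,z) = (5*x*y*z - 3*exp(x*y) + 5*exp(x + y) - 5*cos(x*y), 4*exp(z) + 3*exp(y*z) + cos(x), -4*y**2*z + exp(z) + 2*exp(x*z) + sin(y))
(-8*y*z - 3*y*exp(y*z) - 4*exp(z) + cos(y), 5*x*y - 2*z*exp(x*z), -5*x*z + 3*x*exp(x*y) - 5*x*sin(x*y) - 5*exp(x + y) - sin(x))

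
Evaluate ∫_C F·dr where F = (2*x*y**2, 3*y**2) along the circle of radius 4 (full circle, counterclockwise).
0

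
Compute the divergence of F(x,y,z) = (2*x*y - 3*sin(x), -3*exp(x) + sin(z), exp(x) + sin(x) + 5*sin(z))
2*y - 3*cos(x) + 5*cos(z)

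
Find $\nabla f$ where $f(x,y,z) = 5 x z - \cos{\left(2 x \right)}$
(5*z + 2*sin(2*x), 0, 5*x)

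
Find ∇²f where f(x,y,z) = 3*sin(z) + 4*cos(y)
-3*sin(z) - 4*cos(y)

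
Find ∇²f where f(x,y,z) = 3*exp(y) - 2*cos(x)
3*exp(y) + 2*cos(x)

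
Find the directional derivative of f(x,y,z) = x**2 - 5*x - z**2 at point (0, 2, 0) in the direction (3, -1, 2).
-15*sqrt(14)/14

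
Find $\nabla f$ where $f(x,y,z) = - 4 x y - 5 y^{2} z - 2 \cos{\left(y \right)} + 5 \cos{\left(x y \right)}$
(-y*(5*sin(x*y) + 4), -5*x*sin(x*y) - 4*x - 10*y*z + 2*sin(y), -5*y**2)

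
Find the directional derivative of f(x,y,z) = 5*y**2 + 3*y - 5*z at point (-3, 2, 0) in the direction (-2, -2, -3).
-31*sqrt(17)/17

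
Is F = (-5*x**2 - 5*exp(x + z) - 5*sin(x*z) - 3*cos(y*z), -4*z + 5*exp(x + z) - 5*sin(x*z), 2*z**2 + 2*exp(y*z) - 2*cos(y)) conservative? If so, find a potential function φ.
No, ∇×F = (5*x*cos(x*z) + 2*z*exp(y*z) - 5*exp(x + z) + 2*sin(y) + 4, -5*x*cos(x*z) + 3*y*sin(y*z) - 5*exp(x + z), -3*z*sin(y*z) - 5*z*cos(x*z) + 5*exp(x + z)) ≠ 0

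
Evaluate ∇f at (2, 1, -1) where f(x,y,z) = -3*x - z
(-3, 0, -1)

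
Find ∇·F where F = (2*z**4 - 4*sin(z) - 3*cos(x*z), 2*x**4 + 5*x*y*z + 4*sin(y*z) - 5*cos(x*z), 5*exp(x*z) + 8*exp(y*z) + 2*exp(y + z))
5*x*z + 5*x*exp(x*z) + 8*y*exp(y*z) + 3*z*sin(x*z) + 4*z*cos(y*z) + 2*exp(y + z)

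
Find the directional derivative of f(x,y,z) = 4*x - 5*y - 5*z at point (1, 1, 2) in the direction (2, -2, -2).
14*sqrt(3)/3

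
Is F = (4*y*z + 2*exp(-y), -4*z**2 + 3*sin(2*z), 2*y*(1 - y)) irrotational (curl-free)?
No, ∇×F = (-4*y + 8*z - 6*cos(2*z) + 2, 4*y, -4*z + 2*exp(-y))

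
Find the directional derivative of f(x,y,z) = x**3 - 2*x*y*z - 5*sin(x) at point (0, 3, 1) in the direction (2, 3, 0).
-22*sqrt(13)/13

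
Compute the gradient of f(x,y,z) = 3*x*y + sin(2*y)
(3*y, 3*x + 2*cos(2*y), 0)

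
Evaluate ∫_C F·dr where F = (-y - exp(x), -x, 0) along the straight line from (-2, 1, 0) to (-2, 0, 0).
-2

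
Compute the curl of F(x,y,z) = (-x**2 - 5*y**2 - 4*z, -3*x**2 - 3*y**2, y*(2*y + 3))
(4*y + 3, -4, -6*x + 10*y)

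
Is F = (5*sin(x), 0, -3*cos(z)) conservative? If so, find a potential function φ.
Yes, F is conservative. φ = -3*sin(z) - 5*cos(x)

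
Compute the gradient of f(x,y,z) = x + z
(1, 0, 1)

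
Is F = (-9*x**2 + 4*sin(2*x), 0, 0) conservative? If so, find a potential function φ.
Yes, F is conservative. φ = -3*x**3 - 2*cos(2*x)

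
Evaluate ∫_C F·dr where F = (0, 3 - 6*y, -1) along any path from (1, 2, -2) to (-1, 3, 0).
-14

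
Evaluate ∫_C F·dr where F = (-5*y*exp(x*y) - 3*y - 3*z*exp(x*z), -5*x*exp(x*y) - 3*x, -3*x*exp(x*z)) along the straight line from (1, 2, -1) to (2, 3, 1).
-5*exp(6) - 12 + 3*exp(-1) + 2*exp(2)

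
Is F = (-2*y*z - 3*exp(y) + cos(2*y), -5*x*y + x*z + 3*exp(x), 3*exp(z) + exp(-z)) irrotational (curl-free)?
No, ∇×F = (-x, -2*y, -5*y + 3*z + 3*exp(x) + 3*exp(y) + 2*sin(2*y))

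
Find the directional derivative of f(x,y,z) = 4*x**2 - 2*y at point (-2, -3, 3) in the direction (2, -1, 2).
-10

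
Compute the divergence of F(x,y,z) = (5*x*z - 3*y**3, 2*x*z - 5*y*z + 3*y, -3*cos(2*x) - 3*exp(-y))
3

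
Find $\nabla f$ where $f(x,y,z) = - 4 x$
(-4, 0, 0)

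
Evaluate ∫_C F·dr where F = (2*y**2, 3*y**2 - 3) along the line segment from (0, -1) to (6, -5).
12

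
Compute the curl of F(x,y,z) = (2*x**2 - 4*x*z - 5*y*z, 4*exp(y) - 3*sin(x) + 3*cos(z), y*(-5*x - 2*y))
(-5*x - 4*y + 3*sin(z), -4*x, 5*z - 3*cos(x))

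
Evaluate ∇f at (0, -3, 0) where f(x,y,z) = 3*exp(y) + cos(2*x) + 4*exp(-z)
(0, 3*exp(-3), -4)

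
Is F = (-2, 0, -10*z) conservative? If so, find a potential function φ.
Yes, F is conservative. φ = -2*x - 5*z**2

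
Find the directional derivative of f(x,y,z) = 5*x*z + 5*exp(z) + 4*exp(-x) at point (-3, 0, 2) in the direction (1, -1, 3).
sqrt(11)*(-4*exp(3) - 35 + 15*exp(2))/11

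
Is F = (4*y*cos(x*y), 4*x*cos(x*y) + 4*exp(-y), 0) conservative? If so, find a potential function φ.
Yes, F is conservative. φ = 4*sin(x*y) - 4*exp(-y)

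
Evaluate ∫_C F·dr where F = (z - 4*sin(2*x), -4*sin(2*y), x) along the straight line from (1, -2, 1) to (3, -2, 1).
-2*cos(2) + 2*cos(6) + 2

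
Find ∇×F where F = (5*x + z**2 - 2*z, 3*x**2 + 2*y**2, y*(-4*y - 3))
(-8*y - 3, 2*z - 2, 6*x)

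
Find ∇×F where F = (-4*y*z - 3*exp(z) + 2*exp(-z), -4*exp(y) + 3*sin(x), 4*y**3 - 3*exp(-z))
(12*y**2, -4*y - sinh(z) - 5*cosh(z), 4*z + 3*cos(x))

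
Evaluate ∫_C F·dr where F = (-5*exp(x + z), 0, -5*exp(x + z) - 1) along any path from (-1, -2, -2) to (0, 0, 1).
-5*E - 3 + 5*exp(-3)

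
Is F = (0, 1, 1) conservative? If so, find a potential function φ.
Yes, F is conservative. φ = y + z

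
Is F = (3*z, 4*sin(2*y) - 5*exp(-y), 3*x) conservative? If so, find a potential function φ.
Yes, F is conservative. φ = 3*x*z - 2*cos(2*y) + 5*exp(-y)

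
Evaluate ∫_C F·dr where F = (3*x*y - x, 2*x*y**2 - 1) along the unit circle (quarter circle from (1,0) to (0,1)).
-3/2 + pi/8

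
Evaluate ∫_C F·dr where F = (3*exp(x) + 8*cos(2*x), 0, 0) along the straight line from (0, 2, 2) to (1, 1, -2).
-3 + 4*sin(2) + 3*E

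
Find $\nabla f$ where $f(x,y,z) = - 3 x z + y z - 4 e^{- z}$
(-3*z, z, -3*x + y + 4*exp(-z))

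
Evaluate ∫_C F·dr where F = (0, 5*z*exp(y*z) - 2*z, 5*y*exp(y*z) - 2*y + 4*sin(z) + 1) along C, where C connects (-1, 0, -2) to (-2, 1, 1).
-4 - 4*cos(1) + 4*cos(2) + 5*E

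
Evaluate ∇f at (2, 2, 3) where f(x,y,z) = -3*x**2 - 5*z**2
(-12, 0, -30)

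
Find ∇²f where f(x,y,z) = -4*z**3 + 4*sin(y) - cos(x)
-24*z - 4*sin(y) + cos(x)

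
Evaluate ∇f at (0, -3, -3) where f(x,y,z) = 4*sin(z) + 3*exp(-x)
(-3, 0, 4*cos(3))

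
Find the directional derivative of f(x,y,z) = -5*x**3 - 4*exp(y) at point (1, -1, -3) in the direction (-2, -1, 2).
4*exp(-1)/3 + 10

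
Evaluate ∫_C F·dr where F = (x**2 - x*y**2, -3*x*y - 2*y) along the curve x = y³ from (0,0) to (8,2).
772/15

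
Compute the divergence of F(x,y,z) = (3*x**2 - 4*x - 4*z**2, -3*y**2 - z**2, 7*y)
6*x - 6*y - 4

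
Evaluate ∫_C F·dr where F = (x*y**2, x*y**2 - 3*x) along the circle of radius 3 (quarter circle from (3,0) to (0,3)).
-81/4 - 27*pi/16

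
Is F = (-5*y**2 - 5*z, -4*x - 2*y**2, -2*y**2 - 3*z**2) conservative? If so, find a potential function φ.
No, ∇×F = (-4*y, -5, 10*y - 4) ≠ 0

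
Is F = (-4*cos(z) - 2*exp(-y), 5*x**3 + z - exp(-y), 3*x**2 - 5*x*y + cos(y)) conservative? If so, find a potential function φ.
No, ∇×F = (-5*x - sin(y) - 1, -6*x + 5*y + 4*sin(z), 15*x**2 - 2*exp(-y)) ≠ 0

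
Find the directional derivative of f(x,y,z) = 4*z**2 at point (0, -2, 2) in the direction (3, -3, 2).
16*sqrt(22)/11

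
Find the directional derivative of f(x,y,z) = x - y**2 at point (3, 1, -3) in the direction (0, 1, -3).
-sqrt(10)/5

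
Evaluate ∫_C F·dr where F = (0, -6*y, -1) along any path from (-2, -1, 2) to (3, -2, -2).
-5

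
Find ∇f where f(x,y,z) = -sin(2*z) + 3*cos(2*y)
(0, -6*sin(2*y), -2*cos(2*z))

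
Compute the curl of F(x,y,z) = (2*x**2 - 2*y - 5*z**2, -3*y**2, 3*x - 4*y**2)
(-8*y, -10*z - 3, 2)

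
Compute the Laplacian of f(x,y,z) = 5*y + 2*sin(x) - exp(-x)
-2*sin(x) - exp(-x)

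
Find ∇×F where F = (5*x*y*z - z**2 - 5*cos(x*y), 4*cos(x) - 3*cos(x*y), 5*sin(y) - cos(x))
(5*cos(y), 5*x*y - 2*z - sin(x), -5*x*z - 5*x*sin(x*y) + 3*y*sin(x*y) - 4*sin(x))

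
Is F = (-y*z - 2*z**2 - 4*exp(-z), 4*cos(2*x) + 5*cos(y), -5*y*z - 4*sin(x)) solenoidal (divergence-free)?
No, ∇·F = -5*y - 5*sin(y)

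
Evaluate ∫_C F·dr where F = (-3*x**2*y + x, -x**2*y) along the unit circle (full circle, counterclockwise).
3*pi/4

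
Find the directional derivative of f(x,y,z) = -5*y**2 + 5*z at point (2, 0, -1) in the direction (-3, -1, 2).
5*sqrt(14)/7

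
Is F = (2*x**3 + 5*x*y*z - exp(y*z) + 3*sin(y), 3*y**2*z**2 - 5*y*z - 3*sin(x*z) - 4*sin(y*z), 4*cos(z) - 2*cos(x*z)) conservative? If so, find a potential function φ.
No, ∇×F = (3*x*cos(x*z) - 6*y**2*z + 4*y*cos(y*z) + 5*y, 5*x*y - y*exp(y*z) - 2*z*sin(x*z), -5*x*z + z*exp(y*z) - 3*z*cos(x*z) - 3*cos(y)) ≠ 0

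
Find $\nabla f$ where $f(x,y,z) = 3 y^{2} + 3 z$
(0, 6*y, 3)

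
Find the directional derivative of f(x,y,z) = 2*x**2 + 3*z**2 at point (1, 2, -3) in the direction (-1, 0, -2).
32*sqrt(5)/5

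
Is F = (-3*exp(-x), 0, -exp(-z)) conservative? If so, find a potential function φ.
Yes, F is conservative. φ = exp(-z) + 3*exp(-x)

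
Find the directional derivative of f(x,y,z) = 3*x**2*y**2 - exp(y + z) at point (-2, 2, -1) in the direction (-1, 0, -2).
2*sqrt(5)*(E + 24)/5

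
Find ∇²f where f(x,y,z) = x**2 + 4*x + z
2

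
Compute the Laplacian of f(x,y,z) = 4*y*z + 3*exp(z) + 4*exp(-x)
3*exp(z) + 4*exp(-x)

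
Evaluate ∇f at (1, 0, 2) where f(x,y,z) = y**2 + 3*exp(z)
(0, 0, 3*exp(2))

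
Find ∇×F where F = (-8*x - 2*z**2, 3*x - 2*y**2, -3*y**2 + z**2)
(-6*y, -4*z, 3)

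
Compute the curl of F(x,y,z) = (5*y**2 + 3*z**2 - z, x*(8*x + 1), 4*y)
(4, 6*z - 1, 16*x - 10*y + 1)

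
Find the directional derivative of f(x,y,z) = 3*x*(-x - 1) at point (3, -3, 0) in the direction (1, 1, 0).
-21*sqrt(2)/2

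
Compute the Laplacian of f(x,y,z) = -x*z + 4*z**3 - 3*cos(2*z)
24*z + 12*cos(2*z)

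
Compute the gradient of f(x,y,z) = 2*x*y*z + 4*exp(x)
(2*y*z + 4*exp(x), 2*x*z, 2*x*y)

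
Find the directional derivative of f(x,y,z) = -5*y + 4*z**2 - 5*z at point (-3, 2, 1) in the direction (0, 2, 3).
-sqrt(13)/13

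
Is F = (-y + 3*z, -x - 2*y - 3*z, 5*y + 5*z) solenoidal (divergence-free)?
No, ∇·F = 3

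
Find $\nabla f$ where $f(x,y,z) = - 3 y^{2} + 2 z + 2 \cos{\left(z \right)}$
(0, -6*y, 2 - 2*sin(z))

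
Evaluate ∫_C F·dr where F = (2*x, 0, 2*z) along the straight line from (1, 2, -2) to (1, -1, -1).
-3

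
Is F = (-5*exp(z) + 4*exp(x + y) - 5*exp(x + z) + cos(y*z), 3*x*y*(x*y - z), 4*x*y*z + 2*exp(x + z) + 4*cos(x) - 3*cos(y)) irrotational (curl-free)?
No, ∇×F = (3*x*y + 4*x*z + 3*sin(y), -4*y*z - y*sin(y*z) - 5*exp(z) - 7*exp(x + z) + 4*sin(x), 6*x*y**2 - 3*y*z + z*sin(y*z) - 4*exp(x + y))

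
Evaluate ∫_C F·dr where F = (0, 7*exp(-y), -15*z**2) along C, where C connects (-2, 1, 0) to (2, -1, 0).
-14*sinh(1)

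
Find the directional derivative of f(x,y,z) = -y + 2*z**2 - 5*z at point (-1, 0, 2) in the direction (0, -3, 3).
2*sqrt(2)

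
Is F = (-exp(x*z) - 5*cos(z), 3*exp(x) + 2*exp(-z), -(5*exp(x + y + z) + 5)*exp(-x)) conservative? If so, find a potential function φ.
No, ∇×F = ((2 - 5*exp(y + 2*z))*exp(-z), -x*exp(x*z) + 5*sin(z) - 5*exp(-x), 3*exp(x)) ≠ 0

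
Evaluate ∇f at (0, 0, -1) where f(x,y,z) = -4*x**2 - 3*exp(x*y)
(0, 0, 0)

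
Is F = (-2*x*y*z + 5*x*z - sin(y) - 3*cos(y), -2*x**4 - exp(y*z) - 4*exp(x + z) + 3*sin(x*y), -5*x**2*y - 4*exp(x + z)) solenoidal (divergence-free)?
No, ∇·F = 3*x*cos(x*y) - 2*y*z - z*exp(y*z) + 5*z - 4*exp(x + z)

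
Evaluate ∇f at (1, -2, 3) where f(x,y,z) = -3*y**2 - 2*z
(0, 12, -2)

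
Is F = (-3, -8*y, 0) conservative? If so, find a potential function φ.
Yes, F is conservative. φ = -3*x - 4*y**2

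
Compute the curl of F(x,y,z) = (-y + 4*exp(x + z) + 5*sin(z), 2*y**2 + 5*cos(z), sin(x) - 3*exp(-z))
(5*sin(z), 4*exp(x + z) - cos(x) + 5*cos(z), 1)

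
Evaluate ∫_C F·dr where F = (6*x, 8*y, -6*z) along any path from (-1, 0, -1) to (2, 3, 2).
36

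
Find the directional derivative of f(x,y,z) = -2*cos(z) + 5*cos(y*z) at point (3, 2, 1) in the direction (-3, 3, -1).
-sqrt(19)*(2*sin(1) + 5*sin(2))/19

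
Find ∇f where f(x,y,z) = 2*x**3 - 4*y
(6*x**2, -4, 0)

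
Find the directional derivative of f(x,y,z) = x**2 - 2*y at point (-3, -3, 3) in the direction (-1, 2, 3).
sqrt(14)/7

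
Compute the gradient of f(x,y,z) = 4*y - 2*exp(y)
(0, 4 - 2*exp(y), 0)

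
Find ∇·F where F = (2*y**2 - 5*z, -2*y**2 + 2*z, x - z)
-4*y - 1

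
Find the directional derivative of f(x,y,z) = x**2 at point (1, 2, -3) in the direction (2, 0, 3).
4*sqrt(13)/13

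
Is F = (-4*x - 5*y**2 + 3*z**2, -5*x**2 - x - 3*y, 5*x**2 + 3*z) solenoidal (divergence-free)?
No, ∇·F = -4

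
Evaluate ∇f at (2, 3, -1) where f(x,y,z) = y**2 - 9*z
(0, 6, -9)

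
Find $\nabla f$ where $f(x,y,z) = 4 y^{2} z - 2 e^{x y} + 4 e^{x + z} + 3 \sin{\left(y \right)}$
(-2*y*exp(x*y) + 4*exp(x + z), -2*x*exp(x*y) + 8*y*z + 3*cos(y), 4*y**2 + 4*exp(x + z))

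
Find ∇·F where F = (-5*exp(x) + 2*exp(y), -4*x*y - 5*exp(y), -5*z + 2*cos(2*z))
-4*x - 5*exp(x) - 5*exp(y) - 4*sin(2*z) - 5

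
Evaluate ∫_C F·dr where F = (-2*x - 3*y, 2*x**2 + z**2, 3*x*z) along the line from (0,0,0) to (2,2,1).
-2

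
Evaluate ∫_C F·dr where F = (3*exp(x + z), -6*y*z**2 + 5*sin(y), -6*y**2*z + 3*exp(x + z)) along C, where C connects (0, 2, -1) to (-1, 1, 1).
-5*cos(1) + 5*cos(2) - 3*exp(-1) + 12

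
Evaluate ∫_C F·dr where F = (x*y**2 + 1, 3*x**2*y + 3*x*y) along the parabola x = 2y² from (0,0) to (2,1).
41/6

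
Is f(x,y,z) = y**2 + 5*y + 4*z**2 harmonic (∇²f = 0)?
No, ∇²f = 10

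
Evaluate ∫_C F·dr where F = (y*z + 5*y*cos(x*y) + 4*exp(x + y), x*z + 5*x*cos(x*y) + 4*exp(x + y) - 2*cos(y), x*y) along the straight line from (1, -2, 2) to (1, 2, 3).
-4*exp(-1) + 6*sin(2) + 10 + 4*exp(3)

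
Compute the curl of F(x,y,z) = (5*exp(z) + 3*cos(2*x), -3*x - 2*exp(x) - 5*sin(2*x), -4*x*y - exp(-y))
(-4*x + exp(-y), 4*y + 5*exp(z), -2*exp(x) + 20*sin(x)**2 - 13)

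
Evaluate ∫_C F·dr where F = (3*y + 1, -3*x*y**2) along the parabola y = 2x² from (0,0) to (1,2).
-27/7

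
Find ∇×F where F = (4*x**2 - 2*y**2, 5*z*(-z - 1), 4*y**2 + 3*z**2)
(8*y + 10*z + 5, 0, 4*y)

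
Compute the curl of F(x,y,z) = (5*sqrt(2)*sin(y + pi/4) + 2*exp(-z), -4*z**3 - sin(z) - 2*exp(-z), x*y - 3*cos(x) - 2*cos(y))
(x + 12*z**2 + 2*sin(y) + cos(z) - 2*exp(-z), -y - 3*sin(x) - 2*exp(-z), -5*sqrt(2)*cos(y + pi/4))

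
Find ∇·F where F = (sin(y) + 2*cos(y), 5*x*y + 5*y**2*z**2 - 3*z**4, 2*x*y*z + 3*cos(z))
2*x*y + 5*x + 10*y*z**2 - 3*sin(z)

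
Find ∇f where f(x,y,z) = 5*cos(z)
(0, 0, -5*sin(z))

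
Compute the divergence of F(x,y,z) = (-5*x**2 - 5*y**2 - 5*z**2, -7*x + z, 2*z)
2 - 10*x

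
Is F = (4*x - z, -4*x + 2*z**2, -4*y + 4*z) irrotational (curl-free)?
No, ∇×F = (-4*z - 4, -1, -4)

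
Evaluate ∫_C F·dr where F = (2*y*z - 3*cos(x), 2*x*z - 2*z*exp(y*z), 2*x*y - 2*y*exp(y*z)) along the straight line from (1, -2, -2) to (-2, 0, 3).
-10 + 3*sin(1) + 3*sin(2) + 2*exp(4)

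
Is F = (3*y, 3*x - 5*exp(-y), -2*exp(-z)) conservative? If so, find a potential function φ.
Yes, F is conservative. φ = 3*x*y + 2*exp(-z) + 5*exp(-y)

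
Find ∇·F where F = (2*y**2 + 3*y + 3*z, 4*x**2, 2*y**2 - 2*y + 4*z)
4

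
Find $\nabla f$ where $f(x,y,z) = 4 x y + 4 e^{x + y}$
(4*y + 4*exp(x + y), 4*x + 4*exp(x + y), 0)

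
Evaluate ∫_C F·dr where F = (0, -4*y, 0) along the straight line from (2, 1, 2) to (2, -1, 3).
0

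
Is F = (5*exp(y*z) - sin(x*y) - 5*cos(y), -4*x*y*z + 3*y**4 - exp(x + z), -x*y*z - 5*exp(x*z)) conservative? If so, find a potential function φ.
No, ∇×F = (4*x*y - x*z + exp(x + z), y*z + 5*y*exp(y*z) + 5*z*exp(x*z), x*cos(x*y) - 4*y*z - 5*z*exp(y*z) - exp(x + z) - 5*sin(y)) ≠ 0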